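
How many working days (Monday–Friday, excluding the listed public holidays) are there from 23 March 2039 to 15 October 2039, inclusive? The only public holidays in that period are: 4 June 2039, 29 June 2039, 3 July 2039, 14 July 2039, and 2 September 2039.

145 working days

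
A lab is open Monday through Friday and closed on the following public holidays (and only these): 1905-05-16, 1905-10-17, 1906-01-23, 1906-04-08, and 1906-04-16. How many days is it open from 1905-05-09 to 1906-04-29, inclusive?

250

1905-05-09 is a Tuesday.
The range spans 356 days (inclusive of both endpoints).
356 = 7 × 50 + 6, so there are 50 full weeks plus 6 extra days.
Each full week contributes 5 weekdays (Mon–Fri): 50 × 5 = 250.
The 6 extra days are Tuesday, Wednesday, Thursday, Friday, Saturday, Sunday — 4 of them qualify.
Total: 250 + 4 = 254.
Holidays: 1905-05-16 (Tue); 1905-10-17 (Tue); 1906-01-23 (Tue); 1906-04-08 (Sun); 1906-04-16 (Mon).
4 of the 5 holidays fall on weekdays; the rest are weekends and were already excluded.
Business days: 254 − 4 = 250.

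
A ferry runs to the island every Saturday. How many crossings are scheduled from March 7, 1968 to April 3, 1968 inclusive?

March 7, 1968 is a Thursday.
From March 7, 1968 to April 3, 1968 is 28 days inclusive.
28 = 7 × 4, so the span is exactly 4 full weeks.
Each full week contributes one Saturday: 4 so far.

4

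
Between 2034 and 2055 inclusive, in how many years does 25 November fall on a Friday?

3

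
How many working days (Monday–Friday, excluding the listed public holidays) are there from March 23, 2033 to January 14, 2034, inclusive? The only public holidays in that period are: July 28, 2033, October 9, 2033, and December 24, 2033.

212 working days

March 23, 2033 is a Wednesday.
The range spans 298 days (inclusive of both endpoints).
298 = 7 × 42 + 4, so there are 42 full weeks plus 4 extra days.
Each full week contributes 5 weekdays (Mon–Fri): 42 × 5 = 210.
The 4 extra days are Wed, Thu, Fri, Sat — 3 of them qualify.
Total: 210 + 3 = 213.
Holidays: July 28, 2033 (Thu); October 9, 2033 (Sun); December 24, 2033 (Sat).
1 of the 3 holidays fall on weekdays; the rest are weekends and were already excluded.
Business days: 213 − 1 = 212.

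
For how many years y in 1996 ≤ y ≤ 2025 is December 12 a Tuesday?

4

Day of week of December 12 in each year:
1996: Thu, 1997: Fri, 1998: Sat, 1999: Sun, 2000: Tue ✓, 2001: Wed, 2002: Thu, 2003: Fri, 2004: Sun, 2005: Mon, 2006: Tue ✓, 2007: Wed, 2008: Fri, 2009: Sat, 2010: Sun, 2011: Mon, 2012: Wed, 2013: Thu, 2014: Fri, 2015: Sat, 2016: Mon, 2017: Tue ✓, 2018: Wed, 2019: Thu, 2020: Sat, 2021: Sun, 2022: Mon, 2023: Tue ✓, 2024: Thu, 2025: Fri
Tuesdays: 2000, 2006, 2017, 2023.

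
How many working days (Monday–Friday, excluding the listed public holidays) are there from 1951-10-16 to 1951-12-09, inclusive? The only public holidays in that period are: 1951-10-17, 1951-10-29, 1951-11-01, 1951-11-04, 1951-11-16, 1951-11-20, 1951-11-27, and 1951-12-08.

1951-10-16 is a Tuesday.
The range spans 55 days (inclusive of both endpoints).
55 = 7 × 7 + 6, so there are 7 full weeks plus 6 extra days.
Each full week contributes 5 weekdays (Mon–Fri): 7 × 5 = 35.
The 6 extra days are Tue, Wed, Thu, Fri, Sat, Sun — 4 of them qualify.
Total: 35 + 4 = 39.
Holidays: 1951-10-17 (Wed); 1951-10-29 (Mon); 1951-11-01 (Thu); 1951-11-04 (Sun); 1951-11-16 (Fri); 1951-11-20 (Tue); 1951-11-27 (Tue); 1951-12-08 (Sat).
6 of the 8 holidays fall on weekdays; the rest are weekends and were already excluded.
Business days: 39 − 6 = 33.

33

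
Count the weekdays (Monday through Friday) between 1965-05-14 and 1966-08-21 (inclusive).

331

1965-05-14 is a Friday.
From 1965-05-14 to 1966-08-21 is 465 days inclusive.
465 = 7 × 66 + 3, so there are 66 full weeks plus 3 extra days.
Each full week contributes 5 weekdays (Mon–Fri): 66 × 5 = 330.
The 3 extra days are Friday, Saturday, Sunday — 1 of them qualifies.
Total: 330 + 1 = 331.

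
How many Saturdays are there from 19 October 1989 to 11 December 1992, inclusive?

164

19 October 1989 is a Thursday.
From 19 October 1989 to 11 December 1992 is 1150 days inclusive.
1150 = 7 × 164 + 2, so there are 164 full weeks plus 2 extra days.
Each full week contributes one Saturday: 164 so far.
The 2 extra days are Thursday, Friday — none qualify.
Total: 164 + 0 = 164.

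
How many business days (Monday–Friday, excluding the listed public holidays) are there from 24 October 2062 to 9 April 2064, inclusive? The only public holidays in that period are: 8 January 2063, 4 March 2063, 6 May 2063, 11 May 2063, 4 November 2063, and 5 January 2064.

380 business days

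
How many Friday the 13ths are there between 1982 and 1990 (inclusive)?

16

Friday-the-13ths by year:
1982: Aug
1983: May
1984: Jan, Apr, Jul
1985: Sep, Dec
1986: Jun
1987: Feb, Mar, Nov
1988: May
1989: Jan, Oct
1990: Apr, Jul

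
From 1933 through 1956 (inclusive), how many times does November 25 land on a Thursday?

4

Day of week of November 25 in each year:
1933: Sat, 1934: Sun, 1935: Mon, 1936: Wed, 1937: Thu ✓, 1938: Fri, 1939: Sat, 1940: Mon, 1941: Tue, 1942: Wed, 1943: Thu ✓, 1944: Sat, 1945: Sun, 1946: Mon, 1947: Tue, 1948: Thu ✓, 1949: Fri, 1950: Sat, 1951: Sun, 1952: Tue, 1953: Wed, 1954: Thu ✓, 1955: Fri, 1956: Sun
Thursdays: 1937, 1943, 1948, 1954.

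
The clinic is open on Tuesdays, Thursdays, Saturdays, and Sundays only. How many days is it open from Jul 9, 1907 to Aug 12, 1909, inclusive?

Jul 9, 1907 is a Tuesday.
The range spans 766 days (inclusive of both endpoints).
766 = 7 × 109 + 3, so there are 109 full weeks plus 3 extra days.
Each full week contributes 4 days from the set (Tue, Thu, Sat, Sun): 109 × 4 = 436.
The 3 extra days are Tuesday, Wednesday, Thursday — 2 of them qualify.
Total: 436 + 2 = 438.

438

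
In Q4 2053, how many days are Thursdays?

1 October 2053 is a Wednesday.
From 1 October 2053 to 31 December 2053 is 92 days inclusive.
92 = 7 × 13 + 1, so there are 13 full weeks plus 1 extra day.
Each full week contributes one Thursday: 13 so far.
The 1 extra day is Wednesday — none qualify.
Total: 13 + 0 = 13.

13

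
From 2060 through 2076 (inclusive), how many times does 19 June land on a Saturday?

Day of week of June 19 in each year:
2060: Sat ✓, 2061: Sun, 2062: Mon, 2063: Tue, 2064: Thu, 2065: Fri, 2066: Sat ✓, 2067: Sun, 2068: Tue, 2069: Wed, 2070: Thu, 2071: Fri, 2072: Sun, 2073: Mon, 2074: Tue, 2075: Wed, 2076: Fri
Saturdays: 2060, 2066.

2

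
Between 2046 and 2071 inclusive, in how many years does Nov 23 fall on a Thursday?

3

Day of week of November 23 in each year:
2046: Fri, 2047: Sat, 2048: Mon, 2049: Tue, 2050: Wed, 2051: Thu ✓, 2052: Sat, 2053: Sun, 2054: Mon, 2055: Tue, 2056: Thu ✓, 2057: Fri, 2058: Sat, 2059: Sun, 2060: Tue, 2061: Wed, 2062: Thu ✓, 2063: Fri, 2064: Sun, 2065: Mon, 2066: Tue, 2067: Wed, 2068: Fri, 2069: Sat, 2070: Sun, 2071: Mon
Thursdays: 2051, 2056, 2062.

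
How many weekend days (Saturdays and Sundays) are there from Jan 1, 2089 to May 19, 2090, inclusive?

Jan 1, 2089 is a Saturday.
That's 504 days from start to end, counting both.
504 = 7 × 72, so the span is exactly 72 full weeks.
Each full week contributes 2 weekend days (Sat, Sun): 72 × 2 = 144.

144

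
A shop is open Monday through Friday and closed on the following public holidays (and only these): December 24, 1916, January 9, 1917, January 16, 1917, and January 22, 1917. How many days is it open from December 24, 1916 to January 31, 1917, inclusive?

December 24, 1916 is a Sunday.
From December 24, 1916 to January 31, 1917 is 39 days inclusive.
39 = 7 × 5 + 4, so there are 5 full weeks plus 4 extra days.
Each full week contributes 5 weekdays (Mon–Fri): 5 × 5 = 25.
The 4 extra days are Sun, Mon, Tue, Wed — 3 of them qualify.
Total: 25 + 3 = 28.
Holidays: December 24, 1916 (Sun); January 9, 1917 (Tue); January 16, 1917 (Tue); January 22, 1917 (Mon).
3 of the 4 holidays fall on weekdays; the rest are weekends and were already excluded.
Business days: 28 − 3 = 25.

25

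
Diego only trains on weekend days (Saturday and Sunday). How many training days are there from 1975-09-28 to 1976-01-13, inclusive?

31

1975-09-28 is a Sunday.
The range spans 108 days (inclusive of both endpoints).
108 = 7 × 15 + 3, so there are 15 full weeks plus 3 extra days.
Each full week contributes 2 weekend days (Sat, Sun): 15 × 2 = 30.
The 3 extra days are Sun, Mon, Tue — 1 of them qualifies.
Total: 30 + 1 = 31.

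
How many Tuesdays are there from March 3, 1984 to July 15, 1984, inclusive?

March 3, 1984 is a Saturday.
The range spans 135 days (inclusive of both endpoints).
135 = 7 × 19 + 2, so there are 19 full weeks plus 2 extra days.
Each full week contributes one Tuesday: 19 so far.
The 2 extra days are Sat, Sun — none qualify.
Total: 19 + 0 = 19.

19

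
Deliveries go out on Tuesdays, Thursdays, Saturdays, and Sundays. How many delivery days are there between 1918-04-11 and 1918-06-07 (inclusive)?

33

1918-04-11 is a Thursday.
The range spans 58 days (inclusive of both endpoints).
58 = 7 × 8 + 2, so there are 8 full weeks plus 2 extra days.
Each full week contributes 4 days from the set (Tue, Thu, Sat, Sun): 8 × 4 = 32.
The 2 extra days are Thursday, Friday — 1 of them qualifies.
Total: 32 + 1 = 33.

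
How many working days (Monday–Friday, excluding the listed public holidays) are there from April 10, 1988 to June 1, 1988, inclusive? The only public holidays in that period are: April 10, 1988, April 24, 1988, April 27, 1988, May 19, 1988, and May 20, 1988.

April 10, 1988 is a Sunday.
That's 53 days from start to end, counting both.
53 = 7 × 7 + 4, so there are 7 full weeks plus 4 extra days.
Each full week contributes 5 weekdays (Mon–Fri): 7 × 5 = 35.
The 4 extra days are Sun, Mon, Tue, Wed — 3 of them qualify.
Total: 35 + 3 = 38.
Holidays: April 10, 1988 (Sun); April 24, 1988 (Sun); April 27, 1988 (Wed); May 19, 1988 (Thu); May 20, 1988 (Fri).
3 of the 5 holidays fall on weekdays; the rest are weekends and were already excluded.
Business days: 38 − 3 = 35.

35 working days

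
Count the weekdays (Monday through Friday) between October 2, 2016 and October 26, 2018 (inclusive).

October 2, 2016 is a Sunday.
That's 755 days from start to end, counting both.
755 = 7 × 107 + 6, so there are 107 full weeks plus 6 extra days.
Each full week contributes 5 weekdays (Mon–Fri): 107 × 5 = 535.
The 6 extra days are Sunday, Monday, Tuesday, Wednesday, Thursday, Friday — 5 of them qualify.
Total: 535 + 5 = 540.

540 weekdays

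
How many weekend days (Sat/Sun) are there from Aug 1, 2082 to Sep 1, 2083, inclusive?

114

Aug 1, 2082 is a Saturday.
From Aug 1, 2082 to Sep 1, 2083 is 397 days inclusive.
397 = 7 × 56 + 5, so there are 56 full weeks plus 5 extra days.
Each full week contributes 2 weekend days (Sat, Sun): 56 × 2 = 112.
The 5 extra days are Sat, Sun, Mon, Tue, Wed — 2 of them qualify.
Total: 112 + 2 = 114.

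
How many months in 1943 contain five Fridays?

A month has five Fridays exactly when Friday falls within its first (length − 28) days.
Jan: 31 days, starts Fri → 5 of Fri, Sat, Sun ✓
Feb: 28 days, starts Mon → 5 of (none)
Mar: 31 days, starts Mon → 5 of Mon, Tue, Wed
Apr: 30 days, starts Thu → 5 of Thu, Fri ✓
May: 31 days, starts Sat → 5 of Sat, Sun, Mon
Jun: 30 days, starts Tue → 5 of Tue, Wed
Jul: 31 days, starts Thu → 5 of Thu, Fri, Sat ✓
Aug: 31 days, starts Sun → 5 of Sun, Mon, Tue
Sep: 30 days, starts Wed → 5 of Wed, Thu
Oct: 31 days, starts Fri → 5 of Fri, Sat, Sun ✓
Nov: 30 days, starts Mon → 5 of Mon, Tue
Dec: 31 days, starts Wed → 5 of Wed, Thu, Fri ✓
Months with five Fridays: Jan, Apr, Jul, Oct, Dec.

5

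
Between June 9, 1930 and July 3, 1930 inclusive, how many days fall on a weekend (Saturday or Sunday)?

6

June 9, 1930 is a Monday.
The range spans 25 days (inclusive of both endpoints).
25 = 7 × 3 + 4, so there are 3 full weeks plus 4 extra days.
Each full week contributes 2 weekend days (Sat, Sun): 3 × 2 = 6.
The 4 extra days are Mon, Tue, Wed, Thu — none qualify.
Total: 6 + 0 = 6.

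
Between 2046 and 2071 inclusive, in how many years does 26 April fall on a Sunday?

4

Day of week of April 26 in each year:
2046: Thu, 2047: Fri, 2048: Sun ✓, 2049: Mon, 2050: Tue, 2051: Wed, 2052: Fri, 2053: Sat, 2054: Sun ✓, 2055: Mon, 2056: Wed, 2057: Thu, 2058: Fri, 2059: Sat, 2060: Mon, 2061: Tue, 2062: Wed, 2063: Thu, 2064: Sat, 2065: Sun ✓, 2066: Mon, 2067: Tue, 2068: Thu, 2069: Fri, 2070: Sat, 2071: Sun ✓
Sundays: 2048, 2054, 2065, 2071.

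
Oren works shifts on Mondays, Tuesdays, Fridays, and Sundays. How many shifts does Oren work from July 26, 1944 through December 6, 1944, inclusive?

76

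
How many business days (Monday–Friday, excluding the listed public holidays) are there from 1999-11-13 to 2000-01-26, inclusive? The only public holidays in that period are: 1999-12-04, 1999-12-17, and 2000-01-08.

52 business days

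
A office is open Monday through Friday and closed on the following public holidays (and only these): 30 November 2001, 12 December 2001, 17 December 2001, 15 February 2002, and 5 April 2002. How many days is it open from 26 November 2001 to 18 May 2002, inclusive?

26 November 2001 is a Monday.
From 26 November 2001 to 18 May 2002 is 174 days inclusive.
174 = 7 × 24 + 6, so there are 24 full weeks plus 6 extra days.
Each full week contributes 5 weekdays (Mon–Fri): 24 × 5 = 120.
The 6 extra days are Mon, Tue, Wed, Thu, Fri, Sat — 5 of them qualify.
Total: 120 + 5 = 125.
Holidays: 30 November 2001 (Fri); 12 December 2001 (Wed); 17 December 2001 (Mon); 15 February 2002 (Fri); 5 April 2002 (Fri).
All 5 holidays fall on weekdays, so subtract 5.
Business days: 125 − 5 = 120.

120 working days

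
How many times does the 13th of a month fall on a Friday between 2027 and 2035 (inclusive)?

14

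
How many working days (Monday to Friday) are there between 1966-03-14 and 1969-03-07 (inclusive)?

1966-03-14 is a Monday.
The range spans 1090 days (inclusive of both endpoints).
1090 = 7 × 155 + 5, so there are 155 full weeks plus 5 extra days.
Each full week contributes 5 weekdays (Mon–Fri): 155 × 5 = 775.
The 5 extra days are Mon, Tue, Wed, Thu, Fri — 5 of them qualify.
Total: 775 + 5 = 780.

780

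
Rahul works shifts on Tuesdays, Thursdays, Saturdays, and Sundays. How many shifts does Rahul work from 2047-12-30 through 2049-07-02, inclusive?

314

2047-12-30 is a Monday.
The range spans 551 days (inclusive of both endpoints).
551 = 7 × 78 + 5, so there are 78 full weeks plus 5 extra days.
Each full week contributes 4 days from the set (Tue, Thu, Sat, Sun): 78 × 4 = 312.
The 5 extra days are Mon, Tue, Wed, Thu, Fri — 2 of them qualify.
Total: 312 + 2 = 314.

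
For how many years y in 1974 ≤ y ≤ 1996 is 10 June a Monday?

Day of week of June 10 in each year:
1974: Mon ✓, 1975: Tue, 1976: Thu, 1977: Fri, 1978: Sat, 1979: Sun, 1980: Tue, 1981: Wed, 1982: Thu, 1983: Fri, 1984: Sun, 1985: Mon ✓, 1986: Tue, 1987: Wed, 1988: Fri, 1989: Sat, 1990: Sun, 1991: Mon ✓, 1992: Wed, 1993: Thu, 1994: Fri, 1995: Sat, 1996: Mon ✓
Mondays: 1974, 1985, 1991, 1996.

4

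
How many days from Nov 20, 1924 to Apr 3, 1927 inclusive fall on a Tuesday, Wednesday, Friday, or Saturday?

494

Nov 20, 1924 is a Thursday.
The range spans 865 days (inclusive of both endpoints).
865 = 7 × 123 + 4, so there are 123 full weeks plus 4 extra days.
Each full week contributes 4 days from the set (Tue, Wed, Fri, Sat): 123 × 4 = 492.
The 4 extra days are Thursday, Friday, Saturday, Sunday — 2 of them qualify.
Total: 492 + 2 = 494.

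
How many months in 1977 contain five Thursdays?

A month has five Thursdays exactly when Thursday falls within its first (length − 28) days.
Jan: 31 days, starts Sat → 5 of Sat, Sun, Mon
Feb: 28 days, starts Tue → 5 of (none)
Mar: 31 days, starts Tue → 5 of Tue, Wed, Thu ✓
Apr: 30 days, starts Fri → 5 of Fri, Sat
May: 31 days, starts Sun → 5 of Sun, Mon, Tue
Jun: 30 days, starts Wed → 5 of Wed, Thu ✓
Jul: 31 days, starts Fri → 5 of Fri, Sat, Sun
Aug: 31 days, starts Mon → 5 of Mon, Tue, Wed
Sep: 30 days, starts Thu → 5 of Thu, Fri ✓
Oct: 31 days, starts Sat → 5 of Sat, Sun, Mon
Nov: 30 days, starts Tue → 5 of Tue, Wed
Dec: 31 days, starts Thu → 5 of Thu, Fri, Sat ✓
Months with five Thursdays: Mar, Jun, Sep, Dec.

4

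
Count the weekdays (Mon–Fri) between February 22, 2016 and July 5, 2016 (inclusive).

97

February 22, 2016 is a Monday.
That's 135 days from start to end, counting both.
135 = 7 × 19 + 2, so there are 19 full weeks plus 2 extra days.
Each full week contributes 5 weekdays (Mon–Fri): 19 × 5 = 95.
The 2 extra days are Mon, Tue — 2 of them qualify.
Total: 95 + 2 = 97.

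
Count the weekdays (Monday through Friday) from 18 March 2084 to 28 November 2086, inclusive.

18 March 2084 is a Saturday.
That's 986 days from start to end, counting both.
986 = 7 × 140 + 6, so there are 140 full weeks plus 6 extra days.
Each full week contributes 5 weekdays (Mon–Fri): 140 × 5 = 700.
The 6 extra days are Sat, Sun, Mon, Tue, Wed, Thu — 4 of them qualify.
Total: 700 + 4 = 704.

704 weekdays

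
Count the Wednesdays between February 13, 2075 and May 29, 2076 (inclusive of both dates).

68

February 13, 2075 is a Wednesday.
That's 472 days from start to end, counting both.
472 = 7 × 67 + 3, so there are 67 full weeks plus 3 extra days.
Each full week contributes one Wednesday: 67 so far.
The 3 extra days are Wednesday, Thursday, Friday — 1 of them qualifies.
Total: 67 + 1 = 68.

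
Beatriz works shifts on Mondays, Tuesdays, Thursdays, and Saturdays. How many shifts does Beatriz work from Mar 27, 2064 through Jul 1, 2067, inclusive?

Mar 27, 2064 is a Thursday.
From Mar 27, 2064 to Jul 1, 2067 is 1192 days inclusive.
1192 = 7 × 170 + 2, so there are 170 full weeks plus 2 extra days.
Each full week contributes 4 days from the set (Mon, Tue, Thu, Sat): 170 × 4 = 680.
The 2 extra days are Thursday, Friday — 1 of them qualifies.
Total: 680 + 1 = 681.

681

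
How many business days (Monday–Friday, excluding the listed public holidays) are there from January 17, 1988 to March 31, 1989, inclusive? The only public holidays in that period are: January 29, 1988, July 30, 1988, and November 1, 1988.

January 17, 1988 is a Sunday.
That's 440 days from start to end, counting both.
440 = 7 × 62 + 6, so there are 62 full weeks plus 6 extra days.
Each full week contributes 5 weekdays (Mon–Fri): 62 × 5 = 310.
The 6 extra days are Sun, Mon, Tue, Wed, Thu, Fri — 5 of them qualify.
Total: 310 + 5 = 315.
Holidays: January 29, 1988 (Fri); July 30, 1988 (Sat); November 1, 1988 (Tue).
2 of the 3 holidays fall on weekdays; the rest are weekends and were already excluded.
Business days: 315 − 2 = 313.

313 business days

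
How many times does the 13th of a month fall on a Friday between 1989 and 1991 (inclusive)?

Friday-the-13ths by year:
1989: Jan, Oct
1990: Apr, Jul
1991: Sep, Dec

6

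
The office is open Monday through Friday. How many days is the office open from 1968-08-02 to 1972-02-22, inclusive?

928

1968-08-02 is a Friday.
From 1968-08-02 to 1972-02-22 is 1300 days inclusive.
1300 = 7 × 185 + 5, so there are 185 full weeks plus 5 extra days.
Each full week contributes 5 weekdays (Mon–Fri): 185 × 5 = 925.
The 5 extra days are Fri, Sat, Sun, Mon, Tue — 3 of them qualify.
Total: 925 + 3 = 928.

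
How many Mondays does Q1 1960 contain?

January 1, 1960 is a Friday.
From January 1, 1960 to March 31, 1960 is 91 days inclusive.
91 = 7 × 13, so the span is exactly 13 full weeks.
Each full week contributes one Monday: 13 so far.
Total: 13.

13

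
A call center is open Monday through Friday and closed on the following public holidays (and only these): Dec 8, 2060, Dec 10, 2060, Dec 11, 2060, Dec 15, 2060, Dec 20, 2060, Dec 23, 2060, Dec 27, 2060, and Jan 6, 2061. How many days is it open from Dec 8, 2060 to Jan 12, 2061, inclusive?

Dec 8, 2060 is a Wednesday.
The range spans 36 days (inclusive of both endpoints).
36 = 7 × 5 + 1, so there are 5 full weeks plus 1 extra day.
Each full week contributes 5 weekdays (Mon–Fri): 5 × 5 = 25.
The 1 extra day is Wednesday — 1 of them qualifies.
Total: 25 + 1 = 26.
Holidays: Dec 8, 2060 (Wed); Dec 10, 2060 (Fri); Dec 11, 2060 (Sat); Dec 15, 2060 (Wed); Dec 20, 2060 (Mon); Dec 23, 2060 (Thu); Dec 27, 2060 (Mon); Jan 6, 2061 (Thu).
7 of the 8 holidays fall on weekdays; the rest are weekends and were already excluded.
Business days: 26 − 7 = 19.

19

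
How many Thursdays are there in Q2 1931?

1 April 1931 is a Wednesday.
That's 91 days from start to end, counting both.
91 = 7 × 13, so the span is exactly 13 full weeks.
Each full week contributes one Thursday: 13 so far.

13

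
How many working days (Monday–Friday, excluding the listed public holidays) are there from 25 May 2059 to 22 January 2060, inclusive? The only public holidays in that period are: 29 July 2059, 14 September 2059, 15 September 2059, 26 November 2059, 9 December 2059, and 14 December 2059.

170

25 May 2059 is a Sunday.
The range spans 243 days (inclusive of both endpoints).
243 = 7 × 34 + 5, so there are 34 full weeks plus 5 extra days.
Each full week contributes 5 weekdays (Mon–Fri): 34 × 5 = 170.
The 5 extra days are Sun, Mon, Tue, Wed, Thu — 4 of them qualify.
Total: 170 + 4 = 174.
Holidays: 29 July 2059 (Tue); 14 September 2059 (Sun); 15 September 2059 (Mon); 26 November 2059 (Wed); 9 December 2059 (Tue); 14 December 2059 (Sun).
4 of the 6 holidays fall on weekdays; the rest are weekends and were already excluded.
Business days: 174 − 4 = 170.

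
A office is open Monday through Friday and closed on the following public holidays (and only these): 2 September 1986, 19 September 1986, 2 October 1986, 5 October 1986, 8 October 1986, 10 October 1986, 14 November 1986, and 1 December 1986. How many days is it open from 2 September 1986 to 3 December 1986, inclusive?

60

2 September 1986 is a Tuesday.
From 2 September 1986 to 3 December 1986 is 93 days inclusive.
93 = 7 × 13 + 2, so there are 13 full weeks plus 2 extra days.
Each full week contributes 5 weekdays (Mon–Fri): 13 × 5 = 65.
The 2 extra days are Tuesday, Wednesday — 2 of them qualify.
Total: 65 + 2 = 67.
Holidays: 2 September 1986 (Tue); 19 September 1986 (Fri); 2 October 1986 (Thu); 5 October 1986 (Sun); 8 October 1986 (Wed); 10 October 1986 (Fri); 14 November 1986 (Fri); 1 December 1986 (Mon).
7 of the 8 holidays fall on weekdays; the rest are weekends and were already excluded.
Business days: 67 − 7 = 60.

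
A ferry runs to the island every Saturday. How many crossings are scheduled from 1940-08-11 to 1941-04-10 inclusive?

34

1940-08-11 is a Sunday.
The range spans 243 days (inclusive of both endpoints).
243 = 7 × 34 + 5, so there are 34 full weeks plus 5 extra days.
Each full week contributes one Saturday: 34 so far.
The 5 extra days are Sun, Mon, Tue, Wed, Thu — none qualify.
Total: 34 + 0 = 34.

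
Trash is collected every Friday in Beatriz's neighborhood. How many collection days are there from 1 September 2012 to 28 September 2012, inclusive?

4

1 September 2012 is a Saturday.
From 1 September 2012 to 28 September 2012 is 28 days inclusive.
28 = 7 × 4, so the span is exactly 4 full weeks.
Each full week contributes one Friday: 4 so far.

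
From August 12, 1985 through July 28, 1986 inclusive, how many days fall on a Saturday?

50 Saturdays

August 12, 1985 is a Monday.
From August 12, 1985 to July 28, 1986 is 351 days inclusive.
351 = 7 × 50 + 1, so there are 50 full weeks plus 1 extra day.
Each full week contributes one Saturday: 50 so far.
The 1 extra day is Monday — none qualify.
Total: 50 + 0 = 50.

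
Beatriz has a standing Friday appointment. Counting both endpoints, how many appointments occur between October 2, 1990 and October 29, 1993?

October 2, 1990 is a Tuesday.
The range spans 1124 days (inclusive of both endpoints).
1124 = 7 × 160 + 4, so there are 160 full weeks plus 4 extra days.
Each full week contributes one Friday: 160 so far.
The 4 extra days are Tuesday, Wednesday, Thursday, Friday — 1 of them qualifies.
Total: 160 + 1 = 161.

161 Fridays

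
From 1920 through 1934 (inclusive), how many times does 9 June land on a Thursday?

Day of week of June 9 in each year:
1920: Wed, 1921: Thu ✓, 1922: Fri, 1923: Sat, 1924: Mon, 1925: Tue, 1926: Wed, 1927: Thu ✓, 1928: Sat, 1929: Sun, 1930: Mon, 1931: Tue, 1932: Thu ✓, 1933: Fri, 1934: Sat
Thursdays: 1921, 1927, 1932.

3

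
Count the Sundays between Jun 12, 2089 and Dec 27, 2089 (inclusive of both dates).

29 Sundays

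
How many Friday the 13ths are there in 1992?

2

The 13th falls on a Friday when the month's 13th has weekday Fri.
Jan 13 is Mon; Feb 13 is Thu; Mar 13 is Fri ✓; Apr 13 is Mon; May 13 is Wed; Jun 13 is Sat; Jul 13 is Mon; Aug 13 is Thu; Sep 13 is Sun; Oct 13 is Tue; Nov 13 is Fri ✓; Dec 13 is Sun.
Friday the 13ths: Mar, Nov.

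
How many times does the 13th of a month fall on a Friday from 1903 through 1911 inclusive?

Friday-the-13ths by year:
1903: Feb, Mar, Nov
1904: May
1905: Jan, Oct
1906: Apr, Jul
1907: Sep, Dec
1908: Mar, Nov
1909: Aug
1910: May
1911: Jan, Oct

16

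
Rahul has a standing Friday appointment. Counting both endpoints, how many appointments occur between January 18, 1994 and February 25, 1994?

January 18, 1994 is a Tuesday.
From January 18, 1994 to February 25, 1994 is 39 days inclusive.
39 = 7 × 5 + 4, so there are 5 full weeks plus 4 extra days.
Each full week contributes one Friday: 5 so far.
The 4 extra days are Tue, Wed, Thu, Fri — 1 of them qualifies.
Total: 5 + 1 = 6.

6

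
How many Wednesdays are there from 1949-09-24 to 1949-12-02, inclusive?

10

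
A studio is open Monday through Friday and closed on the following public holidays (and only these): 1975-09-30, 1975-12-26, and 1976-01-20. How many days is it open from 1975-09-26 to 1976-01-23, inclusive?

83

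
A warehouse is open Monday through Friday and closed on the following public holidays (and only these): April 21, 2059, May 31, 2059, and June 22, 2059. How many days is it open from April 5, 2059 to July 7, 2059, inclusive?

65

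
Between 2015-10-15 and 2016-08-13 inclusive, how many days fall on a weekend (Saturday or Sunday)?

87

2015-10-15 is a Thursday.
The range spans 304 days (inclusive of both endpoints).
304 = 7 × 43 + 3, so there are 43 full weeks plus 3 extra days.
Each full week contributes 2 weekend days (Sat, Sun): 43 × 2 = 86.
The 3 extra days are Thu, Fri, Sat — 1 of them qualifies.
Total: 86 + 1 = 87.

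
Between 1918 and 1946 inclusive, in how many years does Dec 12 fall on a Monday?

Day of week of December 12 in each year:
1918: Thu, 1919: Fri, 1920: Sun, 1921: Mon ✓, 1922: Tue, 1923: Wed, 1924: Fri, 1925: Sat, 1926: Sun, 1927: Mon ✓, 1928: Wed, 1929: Thu, 1930: Fri, 1931: Sat, 1932: Mon ✓, 1933: Tue, 1934: Wed, 1935: Thu, 1936: Sat, 1937: Sun, 1938: Mon ✓, 1939: Tue, 1940: Thu, 1941: Fri, 1942: Sat, 1943: Sun, 1944: Tue, 1945: Wed, 1946: Thu
Mondays: 1921, 1927, 1932, 1938.

4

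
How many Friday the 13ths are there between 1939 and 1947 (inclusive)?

Friday-the-13ths by year:
1939: Jan, Oct
1940: Sep, Dec
1941: Jun
1942: Feb, Mar, Nov
1943: Aug
1944: Oct
1945: Apr, Jul
1946: Sep, Dec
1947: Jun

15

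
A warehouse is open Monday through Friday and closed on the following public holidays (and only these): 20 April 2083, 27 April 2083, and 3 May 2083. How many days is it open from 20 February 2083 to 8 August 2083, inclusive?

117

20 February 2083 is a Saturday.
The range spans 170 days (inclusive of both endpoints).
170 = 7 × 24 + 2, so there are 24 full weeks plus 2 extra days.
Each full week contributes 5 weekdays (Mon–Fri): 24 × 5 = 120.
The 2 extra days are Sat, Sun — none qualify.
Total: 120 + 0 = 120.
Holidays: 20 April 2083 (Tue); 27 April 2083 (Tue); 3 May 2083 (Mon).
All 3 holidays fall on weekdays, so subtract 3.
Business days: 120 − 3 = 117.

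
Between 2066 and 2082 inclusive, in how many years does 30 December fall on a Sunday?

2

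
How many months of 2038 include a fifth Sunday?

4

A month has five Sundays exactly when Sunday falls within its first (length − 28) days.
Jan: 31 days, starts Fri → 5 of Fri, Sat, Sun ✓
Feb: 28 days, starts Mon → 5 of (none)
Mar: 31 days, starts Mon → 5 of Mon, Tue, Wed
Apr: 30 days, starts Thu → 5 of Thu, Fri
May: 31 days, starts Sat → 5 of Sat, Sun, Mon ✓
Jun: 30 days, starts Tue → 5 of Tue, Wed
Jul: 31 days, starts Thu → 5 of Thu, Fri, Sat
Aug: 31 days, starts Sun → 5 of Sun, Mon, Tue ✓
Sep: 30 days, starts Wed → 5 of Wed, Thu
Oct: 31 days, starts Fri → 5 of Fri, Sat, Sun ✓
Nov: 30 days, starts Mon → 5 of Mon, Tue
Dec: 31 days, starts Wed → 5 of Wed, Thu, Fri
Months with five Sundays: Jan, May, Aug, Oct.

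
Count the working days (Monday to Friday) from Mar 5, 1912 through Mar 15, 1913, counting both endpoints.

269

Mar 5, 1912 is a Tuesday.
That's 376 days from start to end, counting both.
376 = 7 × 53 + 5, so there are 53 full weeks plus 5 extra days.
Each full week contributes 5 weekdays (Mon–Fri): 53 × 5 = 265.
The 5 extra days are Tue, Wed, Thu, Fri, Sat — 4 of them qualify.
Total: 265 + 4 = 269.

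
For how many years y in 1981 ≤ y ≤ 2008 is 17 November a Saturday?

4

Day of week of November 17 in each year:
1981: Tue, 1982: Wed, 1983: Thu, 1984: Sat ✓, 1985: Sun, 1986: Mon, 1987: Tue, 1988: Thu, 1989: Fri, 1990: Sat ✓, 1991: Sun, 1992: Tue, 1993: Wed, 1994: Thu, 1995: Fri, 1996: Sun, 1997: Mon, 1998: Tue, 1999: Wed, 2000: Fri, 2001: Sat ✓, 2002: Sun, 2003: Mon, 2004: Wed, 2005: Thu, 2006: Fri, 2007: Sat ✓, 2008: Mon
Saturdays: 1984, 1990, 2001, 2007.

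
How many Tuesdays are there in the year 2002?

January 1, 2002 is a Tuesday.
The range spans 365 days (inclusive of both endpoints).
365 = 7 × 52 + 1, so there are 52 full weeks plus 1 extra day.
Each full week contributes one Tuesday: 52 so far.
The 1 extra day is Tuesday — 1 of them qualifies.
Total: 52 + 1 = 53.

53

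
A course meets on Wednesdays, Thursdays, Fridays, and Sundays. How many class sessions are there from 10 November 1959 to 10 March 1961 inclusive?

10 November 1959 is a Tuesday.
That's 487 days from start to end, counting both.
487 = 7 × 69 + 4, so there are 69 full weeks plus 4 extra days.
Each full week contributes 4 days from the set (Wed, Thu, Fri, Sun): 69 × 4 = 276.
The 4 extra days are Tuesday, Wednesday, Thursday, Friday — 3 of them qualify.
Total: 276 + 3 = 279.

279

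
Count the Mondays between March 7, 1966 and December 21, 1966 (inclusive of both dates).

March 7, 1966 is a Monday.
The range spans 290 days (inclusive of both endpoints).
290 = 7 × 41 + 3, so there are 41 full weeks plus 3 extra days.
Each full week contributes one Monday: 41 so far.
The 3 extra days are Mon, Tue, Wed — 1 of them qualifies.
Total: 41 + 1 = 42.

42 Mondays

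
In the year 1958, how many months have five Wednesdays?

5

A month has five Wednesdays exactly when Wednesday falls within its first (length − 28) days.
Jan: 31 days, starts Wed → 5 of Wed, Thu, Fri ✓
Feb: 28 days, starts Sat → 5 of (none)
Mar: 31 days, starts Sat → 5 of Sat, Sun, Mon
Apr: 30 days, starts Tue → 5 of Tue, Wed ✓
May: 31 days, starts Thu → 5 of Thu, Fri, Sat
Jun: 30 days, starts Sun → 5 of Sun, Mon
Jul: 31 days, starts Tue → 5 of Tue, Wed, Thu ✓
Aug: 31 days, starts Fri → 5 of Fri, Sat, Sun
Sep: 30 days, starts Mon → 5 of Mon, Tue
Oct: 31 days, starts Wed → 5 of Wed, Thu, Fri ✓
Nov: 30 days, starts Sat → 5 of Sat, Sun
Dec: 31 days, starts Mon → 5 of Mon, Tue, Wed ✓
Months with five Wednesdays: Jan, Apr, Jul, Oct, Dec.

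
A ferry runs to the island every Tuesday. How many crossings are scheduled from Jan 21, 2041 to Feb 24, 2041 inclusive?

Jan 21, 2041 is a Monday.
That's 35 days from start to end, counting both.
35 = 7 × 5, so the span is exactly 5 full weeks.
Each full week contributes one Tuesday: 5 so far.
Total: 5.

5 Tuesdays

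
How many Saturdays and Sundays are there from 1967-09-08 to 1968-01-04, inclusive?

34

1967-09-08 is a Friday.
From 1967-09-08 to 1968-01-04 is 119 days inclusive.
119 = 7 × 17, so the span is exactly 17 full weeks.
Each full week contributes 2 weekend days (Sat, Sun): 17 × 2 = 34.
Total: 34.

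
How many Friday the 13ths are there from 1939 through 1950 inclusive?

Friday-the-13ths by year:
1939: Jan, Oct
1940: Sep, Dec
1941: Jun
1942: Feb, Mar, Nov
1943: Aug
1944: Oct
1945: Apr, Jul
1946: Sep, Dec
1947: Jun
1948: Feb, Aug
1949: May
1950: Jan, Oct

20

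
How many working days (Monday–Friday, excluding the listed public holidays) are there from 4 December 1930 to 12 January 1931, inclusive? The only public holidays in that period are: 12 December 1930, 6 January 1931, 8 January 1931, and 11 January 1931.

4 December 1930 is a Thursday.
From 4 December 1930 to 12 January 1931 is 40 days inclusive.
40 = 7 × 5 + 5, so there are 5 full weeks plus 5 extra days.
Each full week contributes 5 weekdays (Mon–Fri): 5 × 5 = 25.
The 5 extra days are Thursday, Friday, Saturday, Sunday, Monday — 3 of them qualify.
Total: 25 + 3 = 28.
Holidays: 12 December 1930 (Fri); 6 January 1931 (Tue); 8 January 1931 (Thu); 11 January 1931 (Sun).
3 of the 4 holidays fall on weekdays; the rest are weekends and were already excluded.
Business days: 28 − 3 = 25.

25 working days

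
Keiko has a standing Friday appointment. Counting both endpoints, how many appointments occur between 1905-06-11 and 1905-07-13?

4 Fridays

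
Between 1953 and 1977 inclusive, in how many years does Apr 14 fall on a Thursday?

Day of week of April 14 in each year:
1953: Tue, 1954: Wed, 1955: Thu ✓, 1956: Sat, 1957: Sun, 1958: Mon, 1959: Tue, 1960: Thu ✓, 1961: Fri, 1962: Sat, 1963: Sun, 1964: Tue, 1965: Wed, 1966: Thu ✓, 1967: Fri, 1968: Sun, 1969: Mon, 1970: Tue, 1971: Wed, 1972: Fri, 1973: Sat, 1974: Sun, 1975: Mon, 1976: Wed, 1977: Thu ✓
Thursdays: 1955, 1960, 1966, 1977.

4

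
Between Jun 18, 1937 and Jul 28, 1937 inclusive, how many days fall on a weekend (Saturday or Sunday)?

Jun 18, 1937 is a Friday.
That's 41 days from start to end, counting both.
41 = 7 × 5 + 6, so there are 5 full weeks plus 6 extra days.
Each full week contributes 2 weekend days (Sat, Sun): 5 × 2 = 10.
The 6 extra days are Friday, Saturday, Sunday, Monday, Tuesday, Wednesday — 2 of them qualify.
Total: 10 + 2 = 12.

12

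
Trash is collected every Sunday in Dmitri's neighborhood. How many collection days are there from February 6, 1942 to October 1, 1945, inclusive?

February 6, 1942 is a Friday.
From February 6, 1942 to October 1, 1945 is 1334 days inclusive.
1334 = 7 × 190 + 4, so there are 190 full weeks plus 4 extra days.
Each full week contributes one Sunday: 190 so far.
The 4 extra days are Friday, Saturday, Sunday, Monday — 1 of them qualifies.
Total: 190 + 1 = 191.

191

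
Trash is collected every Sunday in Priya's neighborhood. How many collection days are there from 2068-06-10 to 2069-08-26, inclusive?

64

2068-06-10 is a Sunday.
From 2068-06-10 to 2069-08-26 is 443 days inclusive.
443 = 7 × 63 + 2, so there are 63 full weeks plus 2 extra days.
Each full week contributes one Sunday: 63 so far.
The 2 extra days are Sunday, Monday — 1 of them qualifies.
Total: 63 + 1 = 64.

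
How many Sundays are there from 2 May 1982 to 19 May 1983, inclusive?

55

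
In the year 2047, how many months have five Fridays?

4

A month has five Fridays exactly when Friday falls within its first (length − 28) days.
Jan: 31 days, starts Tue → 5 of Tue, Wed, Thu
Feb: 28 days, starts Fri → 5 of (none)
Mar: 31 days, starts Fri → 5 of Fri, Sat, Sun ✓
Apr: 30 days, starts Mon → 5 of Mon, Tue
May: 31 days, starts Wed → 5 of Wed, Thu, Fri ✓
Jun: 30 days, starts Sat → 5 of Sat, Sun
Jul: 31 days, starts Mon → 5 of Mon, Tue, Wed
Aug: 31 days, starts Thu → 5 of Thu, Fri, Sat ✓
Sep: 30 days, starts Sun → 5 of Sun, Mon
Oct: 31 days, starts Tue → 5 of Tue, Wed, Thu
Nov: 30 days, starts Fri → 5 of Fri, Sat ✓
Dec: 31 days, starts Sun → 5 of Sun, Mon, Tue
Months with five Fridays: Mar, May, Aug, Nov.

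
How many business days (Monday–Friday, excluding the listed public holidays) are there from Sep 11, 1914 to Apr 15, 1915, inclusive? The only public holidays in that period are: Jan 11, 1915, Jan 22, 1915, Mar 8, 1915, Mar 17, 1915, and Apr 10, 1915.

151

Sep 11, 1914 is a Friday.
That's 217 days from start to end, counting both.
217 = 7 × 31, so the span is exactly 31 full weeks.
Each full week contributes 5 weekdays (Mon–Fri): 31 × 5 = 155.
Holidays: Jan 11, 1915 (Mon); Jan 22, 1915 (Fri); Mar 8, 1915 (Mon); Mar 17, 1915 (Wed); Apr 10, 1915 (Sat).
4 of the 5 holidays fall on weekdays; the rest are weekends and were already excluded.
Business days: 155 − 4 = 151.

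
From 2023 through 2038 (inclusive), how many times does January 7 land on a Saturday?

Day of week of January 7 in each year:
2023: Sat ✓, 2024: Sun, 2025: Tue, 2026: Wed, 2027: Thu, 2028: Fri, 2029: Sun, 2030: Mon, 2031: Tue, 2032: Wed, 2033: Fri, 2034: Sat ✓, 2035: Sun, 2036: Mon, 2037: Wed, 2038: Thu
Saturdays: 2023, 2034.

2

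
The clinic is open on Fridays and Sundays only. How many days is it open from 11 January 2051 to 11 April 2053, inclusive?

11 January 2051 is a Wednesday.
The range spans 822 days (inclusive of both endpoints).
822 = 7 × 117 + 3, so there are 117 full weeks plus 3 extra days.
Each full week contributes 2 days from the set (Fri, Sun): 117 × 2 = 234.
The 3 extra days are Wed, Thu, Fri — 1 of them qualifies.
Total: 234 + 1 = 235.

235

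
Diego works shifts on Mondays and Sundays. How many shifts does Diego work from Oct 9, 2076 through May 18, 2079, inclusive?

Oct 9, 2076 is a Friday.
From Oct 9, 2076 to May 18, 2079 is 952 days inclusive.
952 = 7 × 136, so the span is exactly 136 full weeks.
Each full week contributes 2 days from the set (Mon, Sun): 136 × 2 = 272.

272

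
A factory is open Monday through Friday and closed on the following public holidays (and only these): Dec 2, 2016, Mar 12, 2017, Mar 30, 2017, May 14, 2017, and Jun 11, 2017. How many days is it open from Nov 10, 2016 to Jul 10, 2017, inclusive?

171 business days

Nov 10, 2016 is a Thursday.
From Nov 10, 2016 to Jul 10, 2017 is 243 days inclusive.
243 = 7 × 34 + 5, so there are 34 full weeks plus 5 extra days.
Each full week contributes 5 weekdays (Mon–Fri): 34 × 5 = 170.
The 5 extra days are Thu, Fri, Sat, Sun, Mon — 3 of them qualify.
Total: 170 + 3 = 173.
Holidays: Dec 2, 2016 (Fri); Mar 12, 2017 (Sun); Mar 30, 2017 (Thu); May 14, 2017 (Sun); Jun 11, 2017 (Sun).
2 of the 5 holidays fall on weekdays; the rest are weekends and were already excluded.
Business days: 173 − 2 = 171.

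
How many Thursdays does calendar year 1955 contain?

1 January 1955 is a Saturday.
The range spans 365 days (inclusive of both endpoints).
365 = 7 × 52 + 1, so there are 52 full weeks plus 1 extra day.
Each full week contributes one Thursday: 52 so far.
The 1 extra day is Saturday — none qualify.
Total: 52 + 0 = 52.

52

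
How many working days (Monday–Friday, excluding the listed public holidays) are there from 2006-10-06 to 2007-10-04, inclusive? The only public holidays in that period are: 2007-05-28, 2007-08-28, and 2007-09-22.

2006-10-06 is a Friday.
The range spans 364 days (inclusive of both endpoints).
364 = 7 × 52, so the span is exactly 52 full weeks.
Each full week contributes 5 weekdays (Mon–Fri): 52 × 5 = 260.
Total: 260.
Holidays: 2007-05-28 (Mon); 2007-08-28 (Tue); 2007-09-22 (Sat).
2 of the 3 holidays fall on weekdays; the rest are weekends and were already excluded.
Business days: 260 − 2 = 258.

258 working days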